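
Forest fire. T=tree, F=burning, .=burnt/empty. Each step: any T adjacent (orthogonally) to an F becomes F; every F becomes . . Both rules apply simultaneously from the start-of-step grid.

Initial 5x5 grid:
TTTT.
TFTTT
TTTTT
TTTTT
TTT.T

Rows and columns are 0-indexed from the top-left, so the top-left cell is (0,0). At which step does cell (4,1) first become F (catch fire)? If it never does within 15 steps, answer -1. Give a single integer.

Step 1: cell (4,1)='T' (+4 fires, +1 burnt)
Step 2: cell (4,1)='T' (+6 fires, +4 burnt)
Step 3: cell (4,1)='F' (+6 fires, +6 burnt)
  -> target ignites at step 3
Step 4: cell (4,1)='.' (+4 fires, +6 burnt)
Step 5: cell (4,1)='.' (+1 fires, +4 burnt)
Step 6: cell (4,1)='.' (+1 fires, +1 burnt)
Step 7: cell (4,1)='.' (+0 fires, +1 burnt)
  fire out at step 7

3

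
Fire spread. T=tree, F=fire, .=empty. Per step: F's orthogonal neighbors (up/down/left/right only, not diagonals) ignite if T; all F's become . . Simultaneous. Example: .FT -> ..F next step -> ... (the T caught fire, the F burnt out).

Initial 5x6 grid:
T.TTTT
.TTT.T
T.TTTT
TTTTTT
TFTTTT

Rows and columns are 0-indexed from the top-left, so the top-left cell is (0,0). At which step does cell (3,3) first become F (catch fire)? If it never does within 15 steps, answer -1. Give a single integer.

Step 1: cell (3,3)='T' (+3 fires, +1 burnt)
Step 2: cell (3,3)='T' (+3 fires, +3 burnt)
Step 3: cell (3,3)='F' (+4 fires, +3 burnt)
  -> target ignites at step 3
Step 4: cell (3,3)='.' (+4 fires, +4 burnt)
Step 5: cell (3,3)='.' (+5 fires, +4 burnt)
Step 6: cell (3,3)='.' (+2 fires, +5 burnt)
Step 7: cell (3,3)='.' (+2 fires, +2 burnt)
Step 8: cell (3,3)='.' (+1 fires, +2 burnt)
Step 9: cell (3,3)='.' (+0 fires, +1 burnt)
  fire out at step 9

3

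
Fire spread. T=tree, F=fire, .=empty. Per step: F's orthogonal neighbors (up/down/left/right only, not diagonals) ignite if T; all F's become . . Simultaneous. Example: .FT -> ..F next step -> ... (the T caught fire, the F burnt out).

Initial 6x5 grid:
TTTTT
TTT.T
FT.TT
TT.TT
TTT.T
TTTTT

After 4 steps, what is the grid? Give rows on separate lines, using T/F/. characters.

Step 1: 3 trees catch fire, 1 burn out
  TTTTT
  FTT.T
  .F.TT
  FT.TT
  TTT.T
  TTTTT
Step 2: 4 trees catch fire, 3 burn out
  FTTTT
  .FT.T
  ...TT
  .F.TT
  FTT.T
  TTTTT
Step 3: 4 trees catch fire, 4 burn out
  .FTTT
  ..F.T
  ...TT
  ...TT
  .FT.T
  FTTTT
Step 4: 3 trees catch fire, 4 burn out
  ..FTT
  ....T
  ...TT
  ...TT
  ..F.T
  .FTTT

..FTT
....T
...TT
...TT
..F.T
.FTTT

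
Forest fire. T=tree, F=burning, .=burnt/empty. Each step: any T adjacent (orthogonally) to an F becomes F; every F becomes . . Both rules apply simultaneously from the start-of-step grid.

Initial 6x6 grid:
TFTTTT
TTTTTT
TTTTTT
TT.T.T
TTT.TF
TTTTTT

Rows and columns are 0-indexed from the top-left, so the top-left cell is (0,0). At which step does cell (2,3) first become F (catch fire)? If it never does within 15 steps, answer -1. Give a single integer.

Step 1: cell (2,3)='T' (+6 fires, +2 burnt)
Step 2: cell (2,3)='T' (+6 fires, +6 burnt)
Step 3: cell (2,3)='T' (+8 fires, +6 burnt)
Step 4: cell (2,3)='F' (+6 fires, +8 burnt)
  -> target ignites at step 4
Step 5: cell (2,3)='.' (+4 fires, +6 burnt)
Step 6: cell (2,3)='.' (+1 fires, +4 burnt)
Step 7: cell (2,3)='.' (+0 fires, +1 burnt)
  fire out at step 7

4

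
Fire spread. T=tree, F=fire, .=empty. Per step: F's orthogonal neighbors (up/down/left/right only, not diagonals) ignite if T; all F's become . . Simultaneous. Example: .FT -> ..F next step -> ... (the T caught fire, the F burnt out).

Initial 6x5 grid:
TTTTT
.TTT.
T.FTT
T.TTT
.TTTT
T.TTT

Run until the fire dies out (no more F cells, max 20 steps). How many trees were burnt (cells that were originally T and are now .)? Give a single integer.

Answer: 20

Derivation:
Step 1: +3 fires, +1 burnt (F count now 3)
Step 2: +6 fires, +3 burnt (F count now 6)
Step 3: +6 fires, +6 burnt (F count now 6)
Step 4: +4 fires, +6 burnt (F count now 4)
Step 5: +1 fires, +4 burnt (F count now 1)
Step 6: +0 fires, +1 burnt (F count now 0)
Fire out after step 6
Initially T: 23, now '.': 27
Total burnt (originally-T cells now '.'): 20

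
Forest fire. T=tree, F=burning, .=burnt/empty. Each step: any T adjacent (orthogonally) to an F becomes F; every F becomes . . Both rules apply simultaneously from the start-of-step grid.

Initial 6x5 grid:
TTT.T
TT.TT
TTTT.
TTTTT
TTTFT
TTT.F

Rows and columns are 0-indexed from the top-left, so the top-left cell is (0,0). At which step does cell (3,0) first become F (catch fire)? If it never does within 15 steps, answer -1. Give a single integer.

Step 1: cell (3,0)='T' (+3 fires, +2 burnt)
Step 2: cell (3,0)='T' (+5 fires, +3 burnt)
Step 3: cell (3,0)='T' (+5 fires, +5 burnt)
Step 4: cell (3,0)='F' (+4 fires, +5 burnt)
  -> target ignites at step 4
Step 5: cell (3,0)='.' (+3 fires, +4 burnt)
Step 6: cell (3,0)='.' (+2 fires, +3 burnt)
Step 7: cell (3,0)='.' (+2 fires, +2 burnt)
Step 8: cell (3,0)='.' (+0 fires, +2 burnt)
  fire out at step 8

4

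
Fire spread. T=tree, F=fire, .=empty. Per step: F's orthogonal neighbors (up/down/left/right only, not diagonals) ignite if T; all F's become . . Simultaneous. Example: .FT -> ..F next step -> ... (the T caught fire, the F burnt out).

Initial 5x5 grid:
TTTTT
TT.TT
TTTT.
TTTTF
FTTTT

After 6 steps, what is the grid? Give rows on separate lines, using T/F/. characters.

Step 1: 4 trees catch fire, 2 burn out
  TTTTT
  TT.TT
  TTTT.
  FTTF.
  .FTTF
Step 2: 6 trees catch fire, 4 burn out
  TTTTT
  TT.TT
  FTTF.
  .FF..
  ..FF.
Step 3: 4 trees catch fire, 6 burn out
  TTTTT
  FT.FT
  .FF..
  .....
  .....
Step 4: 4 trees catch fire, 4 burn out
  FTTFT
  .F..F
  .....
  .....
  .....
Step 5: 3 trees catch fire, 4 burn out
  .FF.F
  .....
  .....
  .....
  .....
Step 6: 0 trees catch fire, 3 burn out
  .....
  .....
  .....
  .....
  .....

.....
.....
.....
.....
.....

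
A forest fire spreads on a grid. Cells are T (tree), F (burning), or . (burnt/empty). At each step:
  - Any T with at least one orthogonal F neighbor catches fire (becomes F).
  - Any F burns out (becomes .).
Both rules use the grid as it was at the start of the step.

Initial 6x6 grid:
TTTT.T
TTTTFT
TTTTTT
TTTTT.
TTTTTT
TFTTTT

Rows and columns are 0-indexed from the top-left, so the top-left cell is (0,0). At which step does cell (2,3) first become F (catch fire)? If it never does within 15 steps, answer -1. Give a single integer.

Step 1: cell (2,3)='T' (+6 fires, +2 burnt)
Step 2: cell (2,3)='F' (+10 fires, +6 burnt)
  -> target ignites at step 2
Step 3: cell (2,3)='.' (+10 fires, +10 burnt)
Step 4: cell (2,3)='.' (+5 fires, +10 burnt)
Step 5: cell (2,3)='.' (+1 fires, +5 burnt)
Step 6: cell (2,3)='.' (+0 fires, +1 burnt)
  fire out at step 6

2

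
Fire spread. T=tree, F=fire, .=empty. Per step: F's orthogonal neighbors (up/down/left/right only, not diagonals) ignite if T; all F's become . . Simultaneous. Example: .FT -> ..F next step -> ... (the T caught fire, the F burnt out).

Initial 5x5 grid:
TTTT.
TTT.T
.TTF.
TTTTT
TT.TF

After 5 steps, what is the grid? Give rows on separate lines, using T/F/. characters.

Step 1: 4 trees catch fire, 2 burn out
  TTTT.
  TTT.T
  .TF..
  TTTFF
  TT.F.
Step 2: 3 trees catch fire, 4 burn out
  TTTT.
  TTF.T
  .F...
  TTF..
  TT...
Step 3: 3 trees catch fire, 3 burn out
  TTFT.
  TF..T
  .....
  TF...
  TT...
Step 4: 5 trees catch fire, 3 burn out
  TF.F.
  F...T
  .....
  F....
  TF...
Step 5: 2 trees catch fire, 5 burn out
  F....
  ....T
  .....
  .....
  F....

F....
....T
.....
.....
F....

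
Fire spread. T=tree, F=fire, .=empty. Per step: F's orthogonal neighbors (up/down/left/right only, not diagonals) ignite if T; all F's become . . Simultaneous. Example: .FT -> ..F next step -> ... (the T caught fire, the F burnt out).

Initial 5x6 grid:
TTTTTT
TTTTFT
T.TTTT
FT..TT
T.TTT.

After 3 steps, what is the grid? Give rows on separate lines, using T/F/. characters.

Step 1: 7 trees catch fire, 2 burn out
  TTTTFT
  TTTF.F
  F.TTFT
  .F..TT
  F.TTT.
Step 2: 7 trees catch fire, 7 burn out
  TTTF.F
  FTF...
  ..TF.F
  ....FT
  ..TTT.
Step 3: 6 trees catch fire, 7 burn out
  FTF...
  .F....
  ..F...
  .....F
  ..TTF.

FTF...
.F....
..F...
.....F
..TTF.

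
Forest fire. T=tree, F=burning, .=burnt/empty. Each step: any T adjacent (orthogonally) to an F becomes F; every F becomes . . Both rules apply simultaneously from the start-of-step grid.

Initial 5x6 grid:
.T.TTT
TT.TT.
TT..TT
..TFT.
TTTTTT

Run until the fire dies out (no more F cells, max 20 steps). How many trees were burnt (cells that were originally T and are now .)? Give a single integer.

Step 1: +3 fires, +1 burnt (F count now 3)
Step 2: +3 fires, +3 burnt (F count now 3)
Step 3: +4 fires, +3 burnt (F count now 4)
Step 4: +3 fires, +4 burnt (F count now 3)
Step 5: +2 fires, +3 burnt (F count now 2)
Step 6: +0 fires, +2 burnt (F count now 0)
Fire out after step 6
Initially T: 20, now '.': 25
Total burnt (originally-T cells now '.'): 15

Answer: 15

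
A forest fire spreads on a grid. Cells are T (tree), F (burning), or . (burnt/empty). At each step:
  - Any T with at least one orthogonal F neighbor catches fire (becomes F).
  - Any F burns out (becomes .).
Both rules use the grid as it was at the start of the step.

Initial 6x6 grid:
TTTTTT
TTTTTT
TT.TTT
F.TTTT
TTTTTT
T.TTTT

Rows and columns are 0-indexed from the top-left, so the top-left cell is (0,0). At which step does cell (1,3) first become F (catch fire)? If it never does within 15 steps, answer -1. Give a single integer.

Step 1: cell (1,3)='T' (+2 fires, +1 burnt)
Step 2: cell (1,3)='T' (+4 fires, +2 burnt)
Step 3: cell (1,3)='T' (+3 fires, +4 burnt)
Step 4: cell (1,3)='T' (+5 fires, +3 burnt)
Step 5: cell (1,3)='F' (+5 fires, +5 burnt)
  -> target ignites at step 5
Step 6: cell (1,3)='.' (+6 fires, +5 burnt)
Step 7: cell (1,3)='.' (+5 fires, +6 burnt)
Step 8: cell (1,3)='.' (+2 fires, +5 burnt)
Step 9: cell (1,3)='.' (+0 fires, +2 burnt)
  fire out at step 9

5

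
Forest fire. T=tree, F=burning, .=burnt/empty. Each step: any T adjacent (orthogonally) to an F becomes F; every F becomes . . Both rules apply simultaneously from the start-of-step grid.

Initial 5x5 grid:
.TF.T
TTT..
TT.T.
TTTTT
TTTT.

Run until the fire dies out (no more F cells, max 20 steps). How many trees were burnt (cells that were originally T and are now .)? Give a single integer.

Step 1: +2 fires, +1 burnt (F count now 2)
Step 2: +1 fires, +2 burnt (F count now 1)
Step 3: +2 fires, +1 burnt (F count now 2)
Step 4: +2 fires, +2 burnt (F count now 2)
Step 5: +3 fires, +2 burnt (F count now 3)
Step 6: +3 fires, +3 burnt (F count now 3)
Step 7: +3 fires, +3 burnt (F count now 3)
Step 8: +0 fires, +3 burnt (F count now 0)
Fire out after step 8
Initially T: 17, now '.': 24
Total burnt (originally-T cells now '.'): 16

Answer: 16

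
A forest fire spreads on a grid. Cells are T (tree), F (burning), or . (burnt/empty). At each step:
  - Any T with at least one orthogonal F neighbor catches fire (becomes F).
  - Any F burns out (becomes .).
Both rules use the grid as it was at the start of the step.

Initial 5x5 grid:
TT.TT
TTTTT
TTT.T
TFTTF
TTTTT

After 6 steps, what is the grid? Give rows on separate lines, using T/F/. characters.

Step 1: 7 trees catch fire, 2 burn out
  TT.TT
  TTTTT
  TFT.F
  F.FF.
  TFTTF
Step 2: 7 trees catch fire, 7 burn out
  TT.TT
  TFTTF
  F.F..
  .....
  F.FF.
Step 3: 5 trees catch fire, 7 burn out
  TF.TF
  F.FF.
  .....
  .....
  .....
Step 4: 2 trees catch fire, 5 burn out
  F..F.
  .....
  .....
  .....
  .....
Step 5: 0 trees catch fire, 2 burn out
  .....
  .....
  .....
  .....
  .....
Step 6: 0 trees catch fire, 0 burn out
  .....
  .....
  .....
  .....
  .....

.....
.....
.....
.....
.....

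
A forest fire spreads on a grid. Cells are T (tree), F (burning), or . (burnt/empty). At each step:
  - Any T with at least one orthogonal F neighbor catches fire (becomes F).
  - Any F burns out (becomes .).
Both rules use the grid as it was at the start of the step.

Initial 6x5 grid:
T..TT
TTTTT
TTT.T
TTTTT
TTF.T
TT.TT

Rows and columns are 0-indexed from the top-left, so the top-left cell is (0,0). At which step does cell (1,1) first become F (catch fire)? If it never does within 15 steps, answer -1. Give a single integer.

Step 1: cell (1,1)='T' (+2 fires, +1 burnt)
Step 2: cell (1,1)='T' (+5 fires, +2 burnt)
Step 3: cell (1,1)='T' (+5 fires, +5 burnt)
Step 4: cell (1,1)='F' (+5 fires, +5 burnt)
  -> target ignites at step 4
Step 5: cell (1,1)='.' (+4 fires, +5 burnt)
Step 6: cell (1,1)='.' (+3 fires, +4 burnt)
Step 7: cell (1,1)='.' (+0 fires, +3 burnt)
  fire out at step 7

4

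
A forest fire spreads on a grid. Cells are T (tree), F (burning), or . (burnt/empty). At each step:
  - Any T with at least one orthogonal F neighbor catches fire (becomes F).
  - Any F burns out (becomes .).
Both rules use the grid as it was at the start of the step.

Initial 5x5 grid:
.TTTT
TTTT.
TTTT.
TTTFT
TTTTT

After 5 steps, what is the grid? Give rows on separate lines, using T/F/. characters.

Step 1: 4 trees catch fire, 1 burn out
  .TTTT
  TTTT.
  TTTF.
  TTF.F
  TTTFT
Step 2: 5 trees catch fire, 4 burn out
  .TTTT
  TTTF.
  TTF..
  TF...
  TTF.F
Step 3: 5 trees catch fire, 5 burn out
  .TTFT
  TTF..
  TF...
  F....
  TF...
Step 4: 5 trees catch fire, 5 burn out
  .TF.F
  TF...
  F....
  .....
  F....
Step 5: 2 trees catch fire, 5 burn out
  .F...
  F....
  .....
  .....
  .....

.F...
F....
.....
.....
.....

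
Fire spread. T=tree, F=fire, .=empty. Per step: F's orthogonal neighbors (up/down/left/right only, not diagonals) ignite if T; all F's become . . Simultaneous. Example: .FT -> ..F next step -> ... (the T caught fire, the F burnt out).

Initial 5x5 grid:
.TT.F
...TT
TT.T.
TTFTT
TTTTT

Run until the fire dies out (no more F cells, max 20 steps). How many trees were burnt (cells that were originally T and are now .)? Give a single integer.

Answer: 14

Derivation:
Step 1: +4 fires, +2 burnt (F count now 4)
Step 2: +7 fires, +4 burnt (F count now 7)
Step 3: +3 fires, +7 burnt (F count now 3)
Step 4: +0 fires, +3 burnt (F count now 0)
Fire out after step 4
Initially T: 16, now '.': 23
Total burnt (originally-T cells now '.'): 14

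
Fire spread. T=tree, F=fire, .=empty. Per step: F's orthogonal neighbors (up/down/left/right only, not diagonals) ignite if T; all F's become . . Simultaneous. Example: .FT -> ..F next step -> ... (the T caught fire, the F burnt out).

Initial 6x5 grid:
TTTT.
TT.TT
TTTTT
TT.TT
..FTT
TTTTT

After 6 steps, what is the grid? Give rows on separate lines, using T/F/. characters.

Step 1: 2 trees catch fire, 1 burn out
  TTTT.
  TT.TT
  TTTTT
  TT.TT
  ...FT
  TTFTT
Step 2: 4 trees catch fire, 2 burn out
  TTTT.
  TT.TT
  TTTTT
  TT.FT
  ....F
  TF.FT
Step 3: 4 trees catch fire, 4 burn out
  TTTT.
  TT.TT
  TTTFT
  TT..F
  .....
  F...F
Step 4: 3 trees catch fire, 4 burn out
  TTTT.
  TT.FT
  TTF.F
  TT...
  .....
  .....
Step 5: 3 trees catch fire, 3 burn out
  TTTF.
  TT..F
  TF...
  TT...
  .....
  .....
Step 6: 4 trees catch fire, 3 burn out
  TTF..
  TF...
  F....
  TF...
  .....
  .....

TTF..
TF...
F....
TF...
.....
.....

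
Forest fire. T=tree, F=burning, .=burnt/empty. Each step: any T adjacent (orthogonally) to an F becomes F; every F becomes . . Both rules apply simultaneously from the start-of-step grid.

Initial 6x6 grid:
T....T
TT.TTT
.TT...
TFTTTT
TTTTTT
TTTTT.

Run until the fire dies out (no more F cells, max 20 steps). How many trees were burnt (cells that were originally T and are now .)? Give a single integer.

Step 1: +4 fires, +1 burnt (F count now 4)
Step 2: +6 fires, +4 burnt (F count now 6)
Step 3: +5 fires, +6 burnt (F count now 5)
Step 4: +4 fires, +5 burnt (F count now 4)
Step 5: +2 fires, +4 burnt (F count now 2)
Step 6: +0 fires, +2 burnt (F count now 0)
Fire out after step 6
Initially T: 25, now '.': 32
Total burnt (originally-T cells now '.'): 21

Answer: 21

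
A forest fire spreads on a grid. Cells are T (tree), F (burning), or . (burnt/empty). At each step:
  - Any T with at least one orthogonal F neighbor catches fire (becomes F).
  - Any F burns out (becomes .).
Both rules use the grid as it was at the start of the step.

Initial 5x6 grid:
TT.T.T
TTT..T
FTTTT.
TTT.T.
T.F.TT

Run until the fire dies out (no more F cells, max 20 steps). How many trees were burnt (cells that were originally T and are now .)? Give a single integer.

Answer: 16

Derivation:
Step 1: +4 fires, +2 burnt (F count now 4)
Step 2: +5 fires, +4 burnt (F count now 5)
Step 3: +3 fires, +5 burnt (F count now 3)
Step 4: +1 fires, +3 burnt (F count now 1)
Step 5: +1 fires, +1 burnt (F count now 1)
Step 6: +1 fires, +1 burnt (F count now 1)
Step 7: +1 fires, +1 burnt (F count now 1)
Step 8: +0 fires, +1 burnt (F count now 0)
Fire out after step 8
Initially T: 19, now '.': 27
Total burnt (originally-T cells now '.'): 16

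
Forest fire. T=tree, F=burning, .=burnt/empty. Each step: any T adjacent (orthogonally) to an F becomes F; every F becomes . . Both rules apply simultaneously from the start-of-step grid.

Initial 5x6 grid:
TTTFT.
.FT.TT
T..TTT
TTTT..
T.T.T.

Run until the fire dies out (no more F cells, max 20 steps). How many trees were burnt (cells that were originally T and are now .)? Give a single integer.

Step 1: +4 fires, +2 burnt (F count now 4)
Step 2: +2 fires, +4 burnt (F count now 2)
Step 3: +2 fires, +2 burnt (F count now 2)
Step 4: +2 fires, +2 burnt (F count now 2)
Step 5: +1 fires, +2 burnt (F count now 1)
Step 6: +1 fires, +1 burnt (F count now 1)
Step 7: +2 fires, +1 burnt (F count now 2)
Step 8: +1 fires, +2 burnt (F count now 1)
Step 9: +2 fires, +1 burnt (F count now 2)
Step 10: +0 fires, +2 burnt (F count now 0)
Fire out after step 10
Initially T: 18, now '.': 29
Total burnt (originally-T cells now '.'): 17

Answer: 17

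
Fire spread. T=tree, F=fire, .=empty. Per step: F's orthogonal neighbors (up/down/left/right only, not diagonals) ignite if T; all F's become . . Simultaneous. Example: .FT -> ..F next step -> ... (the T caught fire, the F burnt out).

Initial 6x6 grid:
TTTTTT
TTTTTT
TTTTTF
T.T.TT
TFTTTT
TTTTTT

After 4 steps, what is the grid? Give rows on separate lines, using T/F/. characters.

Step 1: 6 trees catch fire, 2 burn out
  TTTTTT
  TTTTTF
  TTTTF.
  T.T.TF
  F.FTTT
  TFTTTT
Step 2: 10 trees catch fire, 6 burn out
  TTTTTF
  TTTTF.
  TTTF..
  F.F.F.
  ...FTF
  F.FTTT
Step 3: 7 trees catch fire, 10 burn out
  TTTTF.
  TTTF..
  FTF...
  ......
  ....F.
  ...FTF
Step 4: 5 trees catch fire, 7 burn out
  TTTF..
  FTF...
  .F....
  ......
  ......
  ....F.

TTTF..
FTF...
.F....
......
......
....F.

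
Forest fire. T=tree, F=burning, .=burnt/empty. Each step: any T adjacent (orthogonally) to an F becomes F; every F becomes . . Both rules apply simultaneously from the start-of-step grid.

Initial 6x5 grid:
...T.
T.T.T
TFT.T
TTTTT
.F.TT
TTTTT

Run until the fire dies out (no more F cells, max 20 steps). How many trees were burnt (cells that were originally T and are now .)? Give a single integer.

Step 1: +4 fires, +2 burnt (F count now 4)
Step 2: +6 fires, +4 burnt (F count now 6)
Step 3: +2 fires, +6 burnt (F count now 2)
Step 4: +3 fires, +2 burnt (F count now 3)
Step 5: +2 fires, +3 burnt (F count now 2)
Step 6: +1 fires, +2 burnt (F count now 1)
Step 7: +0 fires, +1 burnt (F count now 0)
Fire out after step 7
Initially T: 19, now '.': 29
Total burnt (originally-T cells now '.'): 18

Answer: 18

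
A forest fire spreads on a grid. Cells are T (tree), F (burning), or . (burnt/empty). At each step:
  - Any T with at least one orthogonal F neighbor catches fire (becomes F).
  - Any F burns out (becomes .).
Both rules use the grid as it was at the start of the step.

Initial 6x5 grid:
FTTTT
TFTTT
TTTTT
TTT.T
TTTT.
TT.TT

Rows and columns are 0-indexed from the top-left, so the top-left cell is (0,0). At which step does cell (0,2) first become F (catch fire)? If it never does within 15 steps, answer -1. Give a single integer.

Step 1: cell (0,2)='T' (+4 fires, +2 burnt)
Step 2: cell (0,2)='F' (+5 fires, +4 burnt)
  -> target ignites at step 2
Step 3: cell (0,2)='.' (+6 fires, +5 burnt)
Step 4: cell (0,2)='.' (+5 fires, +6 burnt)
Step 5: cell (0,2)='.' (+3 fires, +5 burnt)
Step 6: cell (0,2)='.' (+1 fires, +3 burnt)
Step 7: cell (0,2)='.' (+1 fires, +1 burnt)
Step 8: cell (0,2)='.' (+0 fires, +1 burnt)
  fire out at step 8

2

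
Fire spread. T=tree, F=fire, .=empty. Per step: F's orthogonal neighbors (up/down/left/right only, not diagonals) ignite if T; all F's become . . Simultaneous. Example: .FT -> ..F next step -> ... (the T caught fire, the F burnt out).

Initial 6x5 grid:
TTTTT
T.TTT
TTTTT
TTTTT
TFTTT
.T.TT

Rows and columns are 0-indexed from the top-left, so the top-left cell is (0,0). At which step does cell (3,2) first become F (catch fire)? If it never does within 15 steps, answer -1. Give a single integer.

Step 1: cell (3,2)='T' (+4 fires, +1 burnt)
Step 2: cell (3,2)='F' (+4 fires, +4 burnt)
  -> target ignites at step 2
Step 3: cell (3,2)='.' (+5 fires, +4 burnt)
Step 4: cell (3,2)='.' (+5 fires, +5 burnt)
Step 5: cell (3,2)='.' (+4 fires, +5 burnt)
Step 6: cell (3,2)='.' (+3 fires, +4 burnt)
Step 7: cell (3,2)='.' (+1 fires, +3 burnt)
Step 8: cell (3,2)='.' (+0 fires, +1 burnt)
  fire out at step 8

2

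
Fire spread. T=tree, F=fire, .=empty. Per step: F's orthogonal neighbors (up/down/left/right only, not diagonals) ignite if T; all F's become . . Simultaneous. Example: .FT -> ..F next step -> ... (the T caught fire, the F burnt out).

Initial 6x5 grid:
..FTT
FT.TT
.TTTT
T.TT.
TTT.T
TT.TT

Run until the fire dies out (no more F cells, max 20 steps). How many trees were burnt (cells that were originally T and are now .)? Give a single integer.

Step 1: +2 fires, +2 burnt (F count now 2)
Step 2: +3 fires, +2 burnt (F count now 3)
Step 3: +3 fires, +3 burnt (F count now 3)
Step 4: +3 fires, +3 burnt (F count now 3)
Step 5: +1 fires, +3 burnt (F count now 1)
Step 6: +1 fires, +1 burnt (F count now 1)
Step 7: +2 fires, +1 burnt (F count now 2)
Step 8: +2 fires, +2 burnt (F count now 2)
Step 9: +0 fires, +2 burnt (F count now 0)
Fire out after step 9
Initially T: 20, now '.': 27
Total burnt (originally-T cells now '.'): 17

Answer: 17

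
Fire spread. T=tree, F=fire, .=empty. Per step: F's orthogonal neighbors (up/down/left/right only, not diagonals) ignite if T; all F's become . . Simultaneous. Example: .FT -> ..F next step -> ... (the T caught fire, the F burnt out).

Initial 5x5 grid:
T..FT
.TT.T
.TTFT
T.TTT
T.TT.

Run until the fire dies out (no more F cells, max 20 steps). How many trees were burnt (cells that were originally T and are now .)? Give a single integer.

Answer: 12

Derivation:
Step 1: +4 fires, +2 burnt (F count now 4)
Step 2: +6 fires, +4 burnt (F count now 6)
Step 3: +2 fires, +6 burnt (F count now 2)
Step 4: +0 fires, +2 burnt (F count now 0)
Fire out after step 4
Initially T: 15, now '.': 22
Total burnt (originally-T cells now '.'): 12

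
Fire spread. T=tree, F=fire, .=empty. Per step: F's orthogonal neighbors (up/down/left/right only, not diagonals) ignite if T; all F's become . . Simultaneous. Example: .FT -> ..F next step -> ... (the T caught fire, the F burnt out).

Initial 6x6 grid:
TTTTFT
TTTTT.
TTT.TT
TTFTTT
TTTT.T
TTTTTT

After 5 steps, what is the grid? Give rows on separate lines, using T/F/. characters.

Step 1: 7 trees catch fire, 2 burn out
  TTTF.F
  TTTTF.
  TTF.TT
  TF.FTT
  TTFT.T
  TTTTTT
Step 2: 10 trees catch fire, 7 burn out
  TTF...
  TTFF..
  TF..FT
  F...FT
  TF.F.T
  TTFTTT
Step 3: 8 trees catch fire, 10 burn out
  TF....
  TF....
  F....F
  .....F
  F....T
  TF.FTT
Step 4: 5 trees catch fire, 8 burn out
  F.....
  F.....
  ......
  ......
  .....F
  F...FT
Step 5: 1 trees catch fire, 5 burn out
  ......
  ......
  ......
  ......
  ......
  .....F

......
......
......
......
......
.....F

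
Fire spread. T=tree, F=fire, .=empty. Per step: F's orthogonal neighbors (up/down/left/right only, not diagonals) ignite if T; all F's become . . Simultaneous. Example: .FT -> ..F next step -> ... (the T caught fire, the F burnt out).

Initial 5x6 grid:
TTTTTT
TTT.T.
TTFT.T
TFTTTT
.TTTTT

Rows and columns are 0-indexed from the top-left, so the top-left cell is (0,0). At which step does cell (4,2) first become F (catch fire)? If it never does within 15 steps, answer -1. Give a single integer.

Step 1: cell (4,2)='T' (+6 fires, +2 burnt)
Step 2: cell (4,2)='F' (+5 fires, +6 burnt)
  -> target ignites at step 2
Step 3: cell (4,2)='.' (+5 fires, +5 burnt)
Step 4: cell (4,2)='.' (+4 fires, +5 burnt)
Step 5: cell (4,2)='.' (+4 fires, +4 burnt)
Step 6: cell (4,2)='.' (+0 fires, +4 burnt)
  fire out at step 6

2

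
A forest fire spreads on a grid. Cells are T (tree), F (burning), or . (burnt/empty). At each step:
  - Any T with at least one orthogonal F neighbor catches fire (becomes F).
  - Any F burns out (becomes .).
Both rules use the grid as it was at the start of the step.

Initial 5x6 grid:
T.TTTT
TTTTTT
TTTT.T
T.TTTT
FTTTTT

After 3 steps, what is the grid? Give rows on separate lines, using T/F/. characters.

Step 1: 2 trees catch fire, 1 burn out
  T.TTTT
  TTTTTT
  TTTT.T
  F.TTTT
  .FTTTT
Step 2: 2 trees catch fire, 2 burn out
  T.TTTT
  TTTTTT
  FTTT.T
  ..TTTT
  ..FTTT
Step 3: 4 trees catch fire, 2 burn out
  T.TTTT
  FTTTTT
  .FTT.T
  ..FTTT
  ...FTT

T.TTTT
FTTTTT
.FTT.T
..FTTT
...FTT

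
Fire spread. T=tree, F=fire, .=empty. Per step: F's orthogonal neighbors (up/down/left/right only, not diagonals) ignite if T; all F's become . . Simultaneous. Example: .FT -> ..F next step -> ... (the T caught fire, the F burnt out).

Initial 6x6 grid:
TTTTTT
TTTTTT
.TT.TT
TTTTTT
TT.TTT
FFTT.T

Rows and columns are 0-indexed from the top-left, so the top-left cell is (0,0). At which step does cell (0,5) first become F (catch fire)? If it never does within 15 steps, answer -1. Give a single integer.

Step 1: cell (0,5)='T' (+3 fires, +2 burnt)
Step 2: cell (0,5)='T' (+3 fires, +3 burnt)
Step 3: cell (0,5)='T' (+3 fires, +3 burnt)
Step 4: cell (0,5)='T' (+4 fires, +3 burnt)
Step 5: cell (0,5)='T' (+5 fires, +4 burnt)
Step 6: cell (0,5)='T' (+6 fires, +5 burnt)
Step 7: cell (0,5)='T' (+3 fires, +6 burnt)
Step 8: cell (0,5)='T' (+2 fires, +3 burnt)
Step 9: cell (0,5)='F' (+1 fires, +2 burnt)
  -> target ignites at step 9
Step 10: cell (0,5)='.' (+0 fires, +1 burnt)
  fire out at step 10

9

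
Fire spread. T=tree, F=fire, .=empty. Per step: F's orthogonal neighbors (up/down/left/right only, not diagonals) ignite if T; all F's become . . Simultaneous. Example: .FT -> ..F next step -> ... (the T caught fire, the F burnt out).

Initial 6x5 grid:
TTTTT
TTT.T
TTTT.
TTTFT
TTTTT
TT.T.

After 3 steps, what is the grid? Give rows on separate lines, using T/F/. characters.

Step 1: 4 trees catch fire, 1 burn out
  TTTTT
  TTT.T
  TTTF.
  TTF.F
  TTTFT
  TT.T.
Step 2: 5 trees catch fire, 4 burn out
  TTTTT
  TTT.T
  TTF..
  TF...
  TTF.F
  TT.F.
Step 3: 4 trees catch fire, 5 burn out
  TTTTT
  TTF.T
  TF...
  F....
  TF...
  TT...

TTTTT
TTF.T
TF...
F....
TF...
TT...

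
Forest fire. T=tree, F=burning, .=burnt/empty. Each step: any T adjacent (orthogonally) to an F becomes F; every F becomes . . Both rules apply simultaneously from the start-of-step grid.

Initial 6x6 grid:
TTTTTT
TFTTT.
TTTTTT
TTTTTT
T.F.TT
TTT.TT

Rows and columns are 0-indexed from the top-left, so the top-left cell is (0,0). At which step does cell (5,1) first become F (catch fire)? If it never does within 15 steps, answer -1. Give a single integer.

Step 1: cell (5,1)='T' (+6 fires, +2 burnt)
Step 2: cell (5,1)='F' (+8 fires, +6 burnt)
  -> target ignites at step 2
Step 3: cell (5,1)='.' (+6 fires, +8 burnt)
Step 4: cell (5,1)='.' (+5 fires, +6 burnt)
Step 5: cell (5,1)='.' (+4 fires, +5 burnt)
Step 6: cell (5,1)='.' (+1 fires, +4 burnt)
Step 7: cell (5,1)='.' (+0 fires, +1 burnt)
  fire out at step 7

2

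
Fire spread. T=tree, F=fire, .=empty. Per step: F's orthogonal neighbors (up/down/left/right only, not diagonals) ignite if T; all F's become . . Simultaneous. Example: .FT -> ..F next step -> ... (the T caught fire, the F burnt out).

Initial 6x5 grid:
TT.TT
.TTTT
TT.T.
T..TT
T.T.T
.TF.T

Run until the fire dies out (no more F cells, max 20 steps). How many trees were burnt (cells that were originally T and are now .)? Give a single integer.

Step 1: +2 fires, +1 burnt (F count now 2)
Step 2: +0 fires, +2 burnt (F count now 0)
Fire out after step 2
Initially T: 19, now '.': 13
Total burnt (originally-T cells now '.'): 2

Answer: 2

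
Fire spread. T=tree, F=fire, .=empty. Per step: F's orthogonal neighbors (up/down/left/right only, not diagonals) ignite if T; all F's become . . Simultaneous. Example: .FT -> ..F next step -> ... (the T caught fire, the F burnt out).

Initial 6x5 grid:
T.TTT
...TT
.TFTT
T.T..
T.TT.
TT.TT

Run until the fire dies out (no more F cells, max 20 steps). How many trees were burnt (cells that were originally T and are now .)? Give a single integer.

Step 1: +3 fires, +1 burnt (F count now 3)
Step 2: +3 fires, +3 burnt (F count now 3)
Step 3: +3 fires, +3 burnt (F count now 3)
Step 4: +3 fires, +3 burnt (F count now 3)
Step 5: +1 fires, +3 burnt (F count now 1)
Step 6: +0 fires, +1 burnt (F count now 0)
Fire out after step 6
Initially T: 18, now '.': 25
Total burnt (originally-T cells now '.'): 13

Answer: 13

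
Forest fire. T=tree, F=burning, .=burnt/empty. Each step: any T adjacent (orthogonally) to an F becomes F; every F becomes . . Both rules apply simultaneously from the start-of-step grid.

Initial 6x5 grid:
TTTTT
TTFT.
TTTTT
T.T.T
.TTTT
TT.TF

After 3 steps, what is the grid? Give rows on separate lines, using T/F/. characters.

Step 1: 6 trees catch fire, 2 burn out
  TTFTT
  TF.F.
  TTFTT
  T.T.T
  .TTTF
  TT.F.
Step 2: 8 trees catch fire, 6 burn out
  TF.FT
  F....
  TF.FT
  T.F.F
  .TTF.
  TT...
Step 3: 5 trees catch fire, 8 burn out
  F...F
  .....
  F...F
  T....
  .TF..
  TT...

F...F
.....
F...F
T....
.TF..
TT...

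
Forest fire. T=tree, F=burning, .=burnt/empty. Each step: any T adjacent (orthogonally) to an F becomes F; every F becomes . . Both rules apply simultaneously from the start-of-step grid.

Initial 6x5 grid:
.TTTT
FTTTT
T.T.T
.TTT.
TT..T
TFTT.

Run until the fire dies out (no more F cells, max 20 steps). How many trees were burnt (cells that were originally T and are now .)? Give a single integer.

Answer: 19

Derivation:
Step 1: +5 fires, +2 burnt (F count now 5)
Step 2: +5 fires, +5 burnt (F count now 5)
Step 3: +4 fires, +5 burnt (F count now 4)
Step 4: +3 fires, +4 burnt (F count now 3)
Step 5: +2 fires, +3 burnt (F count now 2)
Step 6: +0 fires, +2 burnt (F count now 0)
Fire out after step 6
Initially T: 20, now '.': 29
Total burnt (originally-T cells now '.'): 19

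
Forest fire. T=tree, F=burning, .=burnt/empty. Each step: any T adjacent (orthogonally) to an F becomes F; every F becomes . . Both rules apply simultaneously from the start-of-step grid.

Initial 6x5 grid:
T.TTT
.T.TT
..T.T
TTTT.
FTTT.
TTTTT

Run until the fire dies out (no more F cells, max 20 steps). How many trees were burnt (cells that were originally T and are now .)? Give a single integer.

Step 1: +3 fires, +1 burnt (F count now 3)
Step 2: +3 fires, +3 burnt (F count now 3)
Step 3: +3 fires, +3 burnt (F count now 3)
Step 4: +3 fires, +3 burnt (F count now 3)
Step 5: +1 fires, +3 burnt (F count now 1)
Step 6: +0 fires, +1 burnt (F count now 0)
Fire out after step 6
Initially T: 21, now '.': 22
Total burnt (originally-T cells now '.'): 13

Answer: 13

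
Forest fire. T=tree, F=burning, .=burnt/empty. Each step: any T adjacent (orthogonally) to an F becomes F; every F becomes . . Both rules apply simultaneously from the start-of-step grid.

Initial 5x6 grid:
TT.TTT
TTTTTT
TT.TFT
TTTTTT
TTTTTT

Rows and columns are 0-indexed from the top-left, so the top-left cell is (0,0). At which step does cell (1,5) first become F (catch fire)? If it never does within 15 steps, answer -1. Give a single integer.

Step 1: cell (1,5)='T' (+4 fires, +1 burnt)
Step 2: cell (1,5)='F' (+6 fires, +4 burnt)
  -> target ignites at step 2
Step 3: cell (1,5)='.' (+6 fires, +6 burnt)
Step 4: cell (1,5)='.' (+3 fires, +6 burnt)
Step 5: cell (1,5)='.' (+5 fires, +3 burnt)
Step 6: cell (1,5)='.' (+3 fires, +5 burnt)
Step 7: cell (1,5)='.' (+0 fires, +3 burnt)
  fire out at step 7

2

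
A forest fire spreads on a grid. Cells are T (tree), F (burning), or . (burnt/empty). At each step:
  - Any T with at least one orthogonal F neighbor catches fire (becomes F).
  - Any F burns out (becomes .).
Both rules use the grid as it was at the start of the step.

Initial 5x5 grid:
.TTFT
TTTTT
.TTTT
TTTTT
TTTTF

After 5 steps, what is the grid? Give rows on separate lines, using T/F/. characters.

Step 1: 5 trees catch fire, 2 burn out
  .TF.F
  TTTFT
  .TTTT
  TTTTF
  TTTF.
Step 2: 7 trees catch fire, 5 burn out
  .F...
  TTF.F
  .TTFF
  TTTF.
  TTF..
Step 3: 4 trees catch fire, 7 burn out
  .....
  TF...
  .TF..
  TTF..
  TF...
Step 4: 4 trees catch fire, 4 burn out
  .....
  F....
  .F...
  TF...
  F....
Step 5: 1 trees catch fire, 4 burn out
  .....
  .....
  .....
  F....
  .....

.....
.....
.....
F....
.....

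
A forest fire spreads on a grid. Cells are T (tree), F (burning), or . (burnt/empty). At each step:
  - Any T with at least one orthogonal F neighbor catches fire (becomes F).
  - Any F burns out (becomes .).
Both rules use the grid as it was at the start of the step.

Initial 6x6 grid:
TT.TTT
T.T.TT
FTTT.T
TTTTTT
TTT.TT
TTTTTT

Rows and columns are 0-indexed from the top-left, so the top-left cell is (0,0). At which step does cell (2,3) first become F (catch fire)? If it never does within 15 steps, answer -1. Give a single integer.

Step 1: cell (2,3)='T' (+3 fires, +1 burnt)
Step 2: cell (2,3)='T' (+4 fires, +3 burnt)
Step 3: cell (2,3)='F' (+6 fires, +4 burnt)
  -> target ignites at step 3
Step 4: cell (2,3)='.' (+3 fires, +6 burnt)
Step 5: cell (2,3)='.' (+2 fires, +3 burnt)
Step 6: cell (2,3)='.' (+3 fires, +2 burnt)
Step 7: cell (2,3)='.' (+3 fires, +3 burnt)
Step 8: cell (2,3)='.' (+2 fires, +3 burnt)
Step 9: cell (2,3)='.' (+2 fires, +2 burnt)
Step 10: cell (2,3)='.' (+1 fires, +2 burnt)
Step 11: cell (2,3)='.' (+1 fires, +1 burnt)
Step 12: cell (2,3)='.' (+0 fires, +1 burnt)
  fire out at step 12

3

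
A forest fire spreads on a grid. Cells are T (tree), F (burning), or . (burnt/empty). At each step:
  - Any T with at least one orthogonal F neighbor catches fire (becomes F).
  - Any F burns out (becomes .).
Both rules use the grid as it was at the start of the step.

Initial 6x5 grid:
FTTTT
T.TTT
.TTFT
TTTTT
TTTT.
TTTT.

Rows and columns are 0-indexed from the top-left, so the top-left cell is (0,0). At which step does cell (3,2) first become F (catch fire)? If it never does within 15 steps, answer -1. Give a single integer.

Step 1: cell (3,2)='T' (+6 fires, +2 burnt)
Step 2: cell (3,2)='F' (+8 fires, +6 burnt)
  -> target ignites at step 2
Step 3: cell (3,2)='.' (+4 fires, +8 burnt)
Step 4: cell (3,2)='.' (+3 fires, +4 burnt)
Step 5: cell (3,2)='.' (+2 fires, +3 burnt)
Step 6: cell (3,2)='.' (+1 fires, +2 burnt)
Step 7: cell (3,2)='.' (+0 fires, +1 burnt)
  fire out at step 7

2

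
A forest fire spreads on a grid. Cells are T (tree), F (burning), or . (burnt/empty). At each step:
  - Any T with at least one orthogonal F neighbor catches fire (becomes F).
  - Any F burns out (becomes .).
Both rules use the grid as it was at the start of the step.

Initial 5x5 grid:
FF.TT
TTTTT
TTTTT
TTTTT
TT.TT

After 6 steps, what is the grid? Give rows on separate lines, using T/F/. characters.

Step 1: 2 trees catch fire, 2 burn out
  ...TT
  FFTTT
  TTTTT
  TTTTT
  TT.TT
Step 2: 3 trees catch fire, 2 burn out
  ...TT
  ..FTT
  FFTTT
  TTTTT
  TT.TT
Step 3: 4 trees catch fire, 3 burn out
  ...TT
  ...FT
  ..FTT
  FFTTT
  TT.TT
Step 4: 6 trees catch fire, 4 burn out
  ...FT
  ....F
  ...FT
  ..FTT
  FF.TT
Step 5: 3 trees catch fire, 6 burn out
  ....F
  .....
  ....F
  ...FT
  ...TT
Step 6: 2 trees catch fire, 3 burn out
  .....
  .....
  .....
  ....F
  ...FT

.....
.....
.....
....F
...FT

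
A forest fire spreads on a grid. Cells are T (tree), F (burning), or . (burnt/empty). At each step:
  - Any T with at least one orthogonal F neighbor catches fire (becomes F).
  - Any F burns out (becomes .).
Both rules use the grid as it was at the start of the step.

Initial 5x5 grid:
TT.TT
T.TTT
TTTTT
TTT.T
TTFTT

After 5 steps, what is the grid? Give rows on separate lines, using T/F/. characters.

Step 1: 3 trees catch fire, 1 burn out
  TT.TT
  T.TTT
  TTTTT
  TTF.T
  TF.FT
Step 2: 4 trees catch fire, 3 burn out
  TT.TT
  T.TTT
  TTFTT
  TF..T
  F...F
Step 3: 5 trees catch fire, 4 burn out
  TT.TT
  T.FTT
  TF.FT
  F...F
  .....
Step 4: 3 trees catch fire, 5 burn out
  TT.TT
  T..FT
  F...F
  .....
  .....
Step 5: 3 trees catch fire, 3 burn out
  TT.FT
  F...F
  .....
  .....
  .....

TT.FT
F...F
.....
.....
.....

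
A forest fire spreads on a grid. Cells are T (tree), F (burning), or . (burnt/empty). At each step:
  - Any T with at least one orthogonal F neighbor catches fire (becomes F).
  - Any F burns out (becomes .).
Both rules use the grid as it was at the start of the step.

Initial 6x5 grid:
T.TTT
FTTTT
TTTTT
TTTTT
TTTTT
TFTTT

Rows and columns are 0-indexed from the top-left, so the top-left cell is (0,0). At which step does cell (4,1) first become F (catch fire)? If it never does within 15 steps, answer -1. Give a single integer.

Step 1: cell (4,1)='F' (+6 fires, +2 burnt)
  -> target ignites at step 1
Step 2: cell (4,1)='.' (+7 fires, +6 burnt)
Step 3: cell (4,1)='.' (+6 fires, +7 burnt)
Step 4: cell (4,1)='.' (+5 fires, +6 burnt)
Step 5: cell (4,1)='.' (+3 fires, +5 burnt)
Step 6: cell (4,1)='.' (+0 fires, +3 burnt)
  fire out at step 6

1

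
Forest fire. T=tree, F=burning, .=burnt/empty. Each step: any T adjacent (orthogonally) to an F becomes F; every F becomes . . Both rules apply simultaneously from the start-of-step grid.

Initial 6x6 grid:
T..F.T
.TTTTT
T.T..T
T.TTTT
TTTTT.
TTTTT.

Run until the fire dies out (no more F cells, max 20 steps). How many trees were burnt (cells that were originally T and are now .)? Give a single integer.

Answer: 24

Derivation:
Step 1: +1 fires, +1 burnt (F count now 1)
Step 2: +2 fires, +1 burnt (F count now 2)
Step 3: +3 fires, +2 burnt (F count now 3)
Step 4: +3 fires, +3 burnt (F count now 3)
Step 5: +3 fires, +3 burnt (F count now 3)
Step 6: +4 fires, +3 burnt (F count now 4)
Step 7: +4 fires, +4 burnt (F count now 4)
Step 8: +3 fires, +4 burnt (F count now 3)
Step 9: +1 fires, +3 burnt (F count now 1)
Step 10: +0 fires, +1 burnt (F count now 0)
Fire out after step 10
Initially T: 25, now '.': 35
Total burnt (originally-T cells now '.'): 24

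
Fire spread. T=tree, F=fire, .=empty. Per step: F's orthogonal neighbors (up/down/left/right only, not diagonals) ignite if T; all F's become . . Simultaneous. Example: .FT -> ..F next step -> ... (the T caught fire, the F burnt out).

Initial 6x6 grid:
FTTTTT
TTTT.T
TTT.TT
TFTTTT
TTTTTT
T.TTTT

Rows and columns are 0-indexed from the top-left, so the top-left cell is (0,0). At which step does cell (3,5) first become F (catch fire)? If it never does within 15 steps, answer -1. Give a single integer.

Step 1: cell (3,5)='T' (+6 fires, +2 burnt)
Step 2: cell (3,5)='T' (+7 fires, +6 burnt)
Step 3: cell (3,5)='T' (+6 fires, +7 burnt)
Step 4: cell (3,5)='F' (+6 fires, +6 burnt)
  -> target ignites at step 4
Step 5: cell (3,5)='.' (+4 fires, +6 burnt)
Step 6: cell (3,5)='.' (+2 fires, +4 burnt)
Step 7: cell (3,5)='.' (+0 fires, +2 burnt)
  fire out at step 7

4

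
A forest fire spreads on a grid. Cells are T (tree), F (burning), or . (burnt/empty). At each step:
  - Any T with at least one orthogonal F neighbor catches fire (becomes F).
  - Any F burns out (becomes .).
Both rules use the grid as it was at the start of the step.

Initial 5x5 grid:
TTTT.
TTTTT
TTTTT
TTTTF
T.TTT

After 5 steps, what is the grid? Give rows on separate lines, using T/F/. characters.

Step 1: 3 trees catch fire, 1 burn out
  TTTT.
  TTTTT
  TTTTF
  TTTF.
  T.TTF
Step 2: 4 trees catch fire, 3 burn out
  TTTT.
  TTTTF
  TTTF.
  TTF..
  T.TF.
Step 3: 4 trees catch fire, 4 burn out
  TTTT.
  TTTF.
  TTF..
  TF...
  T.F..
Step 4: 4 trees catch fire, 4 burn out
  TTTF.
  TTF..
  TF...
  F....
  T....
Step 5: 4 trees catch fire, 4 burn out
  TTF..
  TF...
  F....
  .....
  F....

TTF..
TF...
F....
.....
F....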